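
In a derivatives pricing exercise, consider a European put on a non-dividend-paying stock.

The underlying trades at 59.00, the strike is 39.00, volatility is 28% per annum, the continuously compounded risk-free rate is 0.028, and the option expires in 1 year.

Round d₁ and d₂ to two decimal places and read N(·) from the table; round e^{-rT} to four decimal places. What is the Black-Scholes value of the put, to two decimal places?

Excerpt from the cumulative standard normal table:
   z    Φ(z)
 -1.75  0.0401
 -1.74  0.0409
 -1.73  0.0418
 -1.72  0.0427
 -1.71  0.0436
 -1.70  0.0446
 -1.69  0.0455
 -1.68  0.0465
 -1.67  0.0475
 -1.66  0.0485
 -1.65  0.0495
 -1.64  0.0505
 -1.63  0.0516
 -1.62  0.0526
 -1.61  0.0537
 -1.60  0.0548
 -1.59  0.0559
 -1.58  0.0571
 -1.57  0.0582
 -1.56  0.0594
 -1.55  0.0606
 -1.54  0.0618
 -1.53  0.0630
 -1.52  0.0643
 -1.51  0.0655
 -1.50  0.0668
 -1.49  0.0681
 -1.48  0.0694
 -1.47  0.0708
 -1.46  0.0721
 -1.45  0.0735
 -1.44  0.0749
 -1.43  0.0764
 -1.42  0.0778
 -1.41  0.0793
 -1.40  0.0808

0.32

T = 1;  σ√T = 0.2800
d₁ = [ln(59/39) + (0.028 + 0.28²/2)·1] / 0.2800 = [0.4140 + 0.0672] / 0.2800 = 1.7185 → 1.72
d₂ = d₁ − σ√T = 1.7185 − 0.2800 = 1.4385 → 1.44
exp(−rT) = exp(−0.028·1) = 0.9724
N(−d₂) = N(-1.44) = 0.0749;  N(−d₁) = N(-1.72) = 0.0427
P = 39·0.9724·0.0749 − 59·0.0427 = 2.8405 − 2.5193 = 0.3212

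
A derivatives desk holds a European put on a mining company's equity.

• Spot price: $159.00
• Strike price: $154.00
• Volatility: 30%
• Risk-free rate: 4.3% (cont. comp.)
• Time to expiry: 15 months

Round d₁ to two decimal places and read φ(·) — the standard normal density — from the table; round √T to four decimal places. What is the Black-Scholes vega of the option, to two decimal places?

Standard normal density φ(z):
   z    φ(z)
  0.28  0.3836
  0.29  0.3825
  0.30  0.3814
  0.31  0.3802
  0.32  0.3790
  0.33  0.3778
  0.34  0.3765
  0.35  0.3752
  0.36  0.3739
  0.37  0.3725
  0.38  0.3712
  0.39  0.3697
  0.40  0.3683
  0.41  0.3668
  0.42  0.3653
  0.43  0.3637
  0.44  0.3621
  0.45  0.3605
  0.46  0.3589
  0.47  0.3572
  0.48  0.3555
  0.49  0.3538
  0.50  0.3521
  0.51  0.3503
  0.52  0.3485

64.94

σ√T = 0.3·√1.25 = 0.3354
d₁ = [ln(159/154) + (0.043 + 0.3²/2)·1.25] / 0.3354 = [0.0320 + 0.1100] / 0.3354 = 0.4232 → 0.42
√T = √1.25 = 1.1180
φ(d₁) = φ(0.42) = 0.3653
vega = S·φ(d₁)·√T = 159·0.3653·1.1180 = 64.9365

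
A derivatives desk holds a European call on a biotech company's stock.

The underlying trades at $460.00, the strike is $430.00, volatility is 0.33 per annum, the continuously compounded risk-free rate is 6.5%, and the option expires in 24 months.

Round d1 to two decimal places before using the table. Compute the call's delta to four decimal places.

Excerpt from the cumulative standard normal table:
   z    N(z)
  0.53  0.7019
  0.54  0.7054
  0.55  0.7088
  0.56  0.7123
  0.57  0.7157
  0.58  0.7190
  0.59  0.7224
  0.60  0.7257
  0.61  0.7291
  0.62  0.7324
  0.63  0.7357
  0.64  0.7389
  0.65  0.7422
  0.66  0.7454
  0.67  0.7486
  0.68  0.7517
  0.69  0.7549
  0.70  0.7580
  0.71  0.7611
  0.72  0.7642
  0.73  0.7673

T = 2;  σ√T = 0.4667
d₁ = [ln(460/430) + (0.065 + 0.33²/2)·2] / 0.4667 = [0.0674 + 0.2389] / 0.4667 = 0.6564 ⇒ 0.66
N(d₁) = N(0.66) = 0.7454
Δ_call = N(d₁) = 0.7454

0.7454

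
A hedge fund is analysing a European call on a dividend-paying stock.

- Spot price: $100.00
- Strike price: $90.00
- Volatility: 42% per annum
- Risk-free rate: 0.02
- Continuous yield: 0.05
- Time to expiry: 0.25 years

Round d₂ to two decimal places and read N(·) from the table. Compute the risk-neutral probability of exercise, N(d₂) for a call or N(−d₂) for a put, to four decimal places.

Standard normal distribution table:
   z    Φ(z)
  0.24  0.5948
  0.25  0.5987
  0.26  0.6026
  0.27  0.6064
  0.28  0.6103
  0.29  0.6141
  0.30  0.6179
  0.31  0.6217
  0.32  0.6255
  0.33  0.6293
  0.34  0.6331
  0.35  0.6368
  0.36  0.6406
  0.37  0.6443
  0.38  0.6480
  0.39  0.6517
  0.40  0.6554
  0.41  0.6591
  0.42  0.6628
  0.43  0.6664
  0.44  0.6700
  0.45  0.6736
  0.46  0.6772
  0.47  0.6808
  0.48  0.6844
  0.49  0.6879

σ√T = 0.42 × 0.5000 = 0.2100
ln(S/K) + (r − q + σ²/2)T = ln(100/90) + (0.02 − 0.05 + 0.42²/2)·0.25 = 0.1054 + 0.0145 = 0.1199
d₁ = 0.1199 / 0.2100 = 0.5710 ⇒ 0.57
d₂ = d₁ − σ√T = 0.5710 − 0.2100 = 0.3610 ⇒ 0.36
Risk-neutral Pr[S_T > K] = N(d₂) = N(0.36) = 0.6406

0.6406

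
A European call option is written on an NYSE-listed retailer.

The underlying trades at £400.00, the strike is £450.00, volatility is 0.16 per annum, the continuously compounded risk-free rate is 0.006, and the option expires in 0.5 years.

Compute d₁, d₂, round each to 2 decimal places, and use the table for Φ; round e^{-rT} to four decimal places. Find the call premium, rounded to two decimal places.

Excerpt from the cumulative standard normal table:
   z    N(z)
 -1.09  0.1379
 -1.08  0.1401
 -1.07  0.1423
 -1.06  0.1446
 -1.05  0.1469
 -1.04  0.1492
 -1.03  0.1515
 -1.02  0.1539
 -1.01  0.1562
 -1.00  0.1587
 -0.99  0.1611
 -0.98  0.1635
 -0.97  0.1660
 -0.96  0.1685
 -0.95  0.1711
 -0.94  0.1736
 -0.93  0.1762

T = 0.5;  σ√T = 0.1131
d₁ = [ln(400/450) + (0.006 + 0.16²/2)·0.5] / 0.1131 = [-0.1178 + 0.0094] / 0.1131 = -0.9580 → -0.96
d₂ = d₁ − σ√T = -0.9580 − 0.1131 = -1.0711 → -1.07
e^(−rT) = e^(−0.006·0.5) = 0.9970
N(d₁) = N(-0.96) = 0.1685;  N(d₂) = N(-1.07) = 0.1423
C = 400·0.1685 − 450·0.9970·0.1423 = 67.4000 − 63.8429 = 3.5571

£3.56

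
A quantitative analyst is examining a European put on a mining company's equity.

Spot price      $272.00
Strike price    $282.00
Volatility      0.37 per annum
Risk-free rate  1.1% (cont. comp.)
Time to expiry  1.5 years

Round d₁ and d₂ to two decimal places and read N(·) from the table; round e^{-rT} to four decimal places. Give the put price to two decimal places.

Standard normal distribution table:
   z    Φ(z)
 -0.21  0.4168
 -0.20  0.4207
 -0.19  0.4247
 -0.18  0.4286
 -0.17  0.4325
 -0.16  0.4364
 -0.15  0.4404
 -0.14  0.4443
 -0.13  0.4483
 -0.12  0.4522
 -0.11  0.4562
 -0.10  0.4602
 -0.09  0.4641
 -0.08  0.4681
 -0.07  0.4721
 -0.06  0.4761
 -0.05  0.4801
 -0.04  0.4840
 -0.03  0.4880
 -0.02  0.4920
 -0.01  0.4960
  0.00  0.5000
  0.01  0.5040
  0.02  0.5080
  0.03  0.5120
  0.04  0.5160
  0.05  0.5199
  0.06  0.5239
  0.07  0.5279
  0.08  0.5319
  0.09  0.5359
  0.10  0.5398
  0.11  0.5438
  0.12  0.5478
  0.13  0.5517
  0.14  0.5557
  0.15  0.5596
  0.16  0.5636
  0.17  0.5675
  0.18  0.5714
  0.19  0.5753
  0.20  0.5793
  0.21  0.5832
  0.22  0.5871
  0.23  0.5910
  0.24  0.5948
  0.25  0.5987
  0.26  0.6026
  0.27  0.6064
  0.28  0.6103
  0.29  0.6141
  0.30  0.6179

$51.62

σ√T = 0.37 × 1.2247 = 0.4532
d₁ = [ln(272/282) + (0.011 + 0.37²/2)·1.5] / 0.4532 = [-0.0361 + 0.1192] / 0.4532 = 0.1833 → 0.18
d₂ = d₁ − σ√T = 0.1833 − 0.4532 = -0.2698 → -0.27
exp(−rT) = exp(−0.011·1.5) = 0.9836
N(−d₂) = N(0.27) = 0.6064;  N(−d₁) = N(-0.18) = 0.4286
P = 282·0.9836·0.6064 − 272·0.4286 = 168.2003 − 116.5792 = 51.6211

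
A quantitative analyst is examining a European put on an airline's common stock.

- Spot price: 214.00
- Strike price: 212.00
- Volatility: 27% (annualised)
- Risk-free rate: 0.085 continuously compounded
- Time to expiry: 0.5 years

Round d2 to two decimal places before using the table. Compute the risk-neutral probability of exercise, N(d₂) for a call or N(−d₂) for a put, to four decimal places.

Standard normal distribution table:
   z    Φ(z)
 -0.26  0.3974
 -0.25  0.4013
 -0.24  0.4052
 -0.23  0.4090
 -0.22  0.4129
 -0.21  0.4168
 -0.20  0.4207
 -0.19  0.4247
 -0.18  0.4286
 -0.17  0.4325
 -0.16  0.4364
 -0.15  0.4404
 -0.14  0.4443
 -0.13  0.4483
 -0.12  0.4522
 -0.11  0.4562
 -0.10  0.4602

σ√T = 0.27 × 0.7071 = 0.1909
d₁ = [ln(214/212) + (0.085 + 0.27²/2)·0.5] / 0.1909 = [0.0094 + 0.0607] / 0.1909 = 0.3672 which rounds to 0.37
d₂ = d₁ − σ√T = 0.3672 − 0.1909 = 0.1763 which rounds to 0.18
Pr(exercise) under Q = N(−d₂) = N(-0.18) = 0.4286

0.4286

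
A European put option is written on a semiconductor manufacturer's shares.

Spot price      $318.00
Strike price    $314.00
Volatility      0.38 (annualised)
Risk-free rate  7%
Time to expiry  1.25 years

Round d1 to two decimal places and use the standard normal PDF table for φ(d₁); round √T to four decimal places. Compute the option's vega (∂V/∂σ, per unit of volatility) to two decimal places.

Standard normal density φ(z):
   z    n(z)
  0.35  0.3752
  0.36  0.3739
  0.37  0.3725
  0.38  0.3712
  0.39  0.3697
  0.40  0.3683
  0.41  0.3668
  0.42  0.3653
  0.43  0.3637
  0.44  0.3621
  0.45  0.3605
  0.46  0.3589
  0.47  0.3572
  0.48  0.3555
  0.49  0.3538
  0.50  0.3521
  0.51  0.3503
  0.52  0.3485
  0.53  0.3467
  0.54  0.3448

128.17

σ√T = 0.38·√1.25 = 0.4249
d₁ = [ln(318/314) + (0.07 + 0.38²/2)·1.25] / 0.4249 = [0.0127 + 0.1777] / 0.4249 = 0.4482 ⇒ 0.45
√T = √1.25 = 1.1180
φ(d₁) = φ(0.45) = 0.3605
vega = S·φ(d₁)·√T = 318·0.3605·1.1180 = 128.1664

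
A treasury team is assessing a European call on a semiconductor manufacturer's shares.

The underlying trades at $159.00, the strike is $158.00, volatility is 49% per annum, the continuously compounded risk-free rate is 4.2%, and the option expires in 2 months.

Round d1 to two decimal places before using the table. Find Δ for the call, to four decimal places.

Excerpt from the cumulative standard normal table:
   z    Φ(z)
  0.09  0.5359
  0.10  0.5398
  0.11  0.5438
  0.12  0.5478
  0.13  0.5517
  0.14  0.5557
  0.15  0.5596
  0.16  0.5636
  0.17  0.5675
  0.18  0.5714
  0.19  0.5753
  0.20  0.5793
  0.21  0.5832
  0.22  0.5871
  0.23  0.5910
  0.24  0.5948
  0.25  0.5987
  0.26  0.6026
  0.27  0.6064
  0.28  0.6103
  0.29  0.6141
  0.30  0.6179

σ√T = 0.49 × 0.4082 = 0.2000
d₁ = [ln(159/158) + (0.042 + 0.49²/2)·0.1667] / 0.2000 = [0.0063 + 0.0270] / 0.2000 = 0.1666 ≈ 0.17
N(d₁) = N(0.17) = 0.5675
Δ_call = N(d₁) = 0.5675

0.5675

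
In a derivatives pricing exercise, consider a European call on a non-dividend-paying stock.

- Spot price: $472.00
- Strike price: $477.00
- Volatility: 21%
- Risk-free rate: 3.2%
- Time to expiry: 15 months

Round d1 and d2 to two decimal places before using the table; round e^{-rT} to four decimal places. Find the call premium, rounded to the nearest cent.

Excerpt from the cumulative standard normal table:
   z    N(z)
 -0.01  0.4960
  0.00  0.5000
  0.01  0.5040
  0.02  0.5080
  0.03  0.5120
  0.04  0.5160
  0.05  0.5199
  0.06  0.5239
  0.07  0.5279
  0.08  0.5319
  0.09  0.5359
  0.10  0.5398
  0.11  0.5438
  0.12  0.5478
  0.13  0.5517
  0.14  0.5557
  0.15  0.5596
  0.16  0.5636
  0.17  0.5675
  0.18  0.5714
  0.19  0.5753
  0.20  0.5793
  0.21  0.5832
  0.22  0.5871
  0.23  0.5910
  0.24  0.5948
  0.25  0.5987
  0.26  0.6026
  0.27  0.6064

σ√T = 0.21 × 1.1180 = 0.2348
d₁ = [ln(472/477) + (0.032 + 0.21²/2)·1.25] / 0.2348 = [-0.0105 + 0.0676] / 0.2348 = 0.2429 → 0.24
d₂ = d₁ − σ√T = 0.2429 − 0.2348 = 0.0081 → 0.01
e^(−rT) = e^(−0.032·1.25) = 0.9608
N(d₁) = N(0.24) = 0.5948;  N(d₂) = N(0.01) = 0.5040
C = 472·0.5948 − 477·0.9608·0.5040 = 280.7456 − 230.9840 = 49.7616

$49.76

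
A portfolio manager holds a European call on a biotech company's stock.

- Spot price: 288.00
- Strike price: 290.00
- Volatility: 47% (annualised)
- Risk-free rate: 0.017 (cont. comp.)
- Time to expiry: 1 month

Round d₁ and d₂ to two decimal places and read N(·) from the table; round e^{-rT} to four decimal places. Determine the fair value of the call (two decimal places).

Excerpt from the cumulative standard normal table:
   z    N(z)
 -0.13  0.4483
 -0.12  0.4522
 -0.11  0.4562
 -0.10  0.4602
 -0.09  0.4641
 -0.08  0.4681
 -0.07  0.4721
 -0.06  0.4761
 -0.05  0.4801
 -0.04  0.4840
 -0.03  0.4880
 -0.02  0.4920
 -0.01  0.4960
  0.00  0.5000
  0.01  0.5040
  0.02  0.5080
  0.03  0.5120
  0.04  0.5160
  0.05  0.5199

T = 0.08333;  σ√T = 0.1357
d₁ = [ln(288/290) + (0.017 + 0.47²/2)·0.08333] / 0.1357 = [-0.0069 + 0.0106] / 0.1357 = 0.0273 which rounds to 0.03
d₂ = d₁ − σ√T = 0.0273 − 0.1357 = -0.1084 which rounds to -0.11
e^(−rT) = e^(−0.017·0.08333) = 0.9986
N(d₁) = N(0.03) = 0.5120;  N(d₂) = N(-0.11) = 0.4562
C = 288·0.5120 − 290·0.9986·0.4562 = 147.4560 − 132.1128 = 15.3432

15.34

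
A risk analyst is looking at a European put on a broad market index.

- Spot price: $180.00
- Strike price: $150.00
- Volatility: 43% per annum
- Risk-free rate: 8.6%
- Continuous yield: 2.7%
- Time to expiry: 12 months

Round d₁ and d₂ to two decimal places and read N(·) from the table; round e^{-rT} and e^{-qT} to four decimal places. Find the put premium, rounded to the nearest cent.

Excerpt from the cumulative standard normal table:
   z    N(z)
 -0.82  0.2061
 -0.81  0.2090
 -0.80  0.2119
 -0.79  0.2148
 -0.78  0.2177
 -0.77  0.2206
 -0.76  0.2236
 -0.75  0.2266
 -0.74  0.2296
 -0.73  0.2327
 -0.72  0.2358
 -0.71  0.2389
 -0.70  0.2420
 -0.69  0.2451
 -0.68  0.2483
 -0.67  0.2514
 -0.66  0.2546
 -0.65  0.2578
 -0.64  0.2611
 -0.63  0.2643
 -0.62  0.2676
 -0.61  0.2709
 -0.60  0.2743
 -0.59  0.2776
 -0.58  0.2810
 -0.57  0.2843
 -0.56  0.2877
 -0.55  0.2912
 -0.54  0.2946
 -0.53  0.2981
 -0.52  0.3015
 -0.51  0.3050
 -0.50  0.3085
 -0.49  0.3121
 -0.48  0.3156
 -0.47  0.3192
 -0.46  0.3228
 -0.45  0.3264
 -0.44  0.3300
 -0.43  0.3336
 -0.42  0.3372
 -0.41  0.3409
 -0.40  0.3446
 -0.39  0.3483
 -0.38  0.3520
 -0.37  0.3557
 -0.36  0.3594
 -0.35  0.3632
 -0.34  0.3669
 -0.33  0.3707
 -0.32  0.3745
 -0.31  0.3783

σ√T = 0.43 × 1.0000 = 0.4300
ln(S/K) + (r − q + σ²/2)T = ln(180/150) + (0.086 − 0.027 + 0.43²/2)·1 = 0.1823 + 0.1514 = 0.3338
d₁ = 0.3338 / 0.4300 = 0.7762 ⇒ 0.78
d₂ = d₁ − σ√T = 0.7762 − 0.4300 = 0.3462 ⇒ 0.35
e^(−qT) = e^(−0.027·1) = 0.9734;  e^(−rT) = e^(−0.086·1) = 0.9176
P = 150·0.9176·N(-0.35) − 180·0.9734·N(-0.78) = 150·0.9176·0.3632 − 180·0.9734·0.2177 = 49.9908 − 38.1437 = 11.8472

$11.85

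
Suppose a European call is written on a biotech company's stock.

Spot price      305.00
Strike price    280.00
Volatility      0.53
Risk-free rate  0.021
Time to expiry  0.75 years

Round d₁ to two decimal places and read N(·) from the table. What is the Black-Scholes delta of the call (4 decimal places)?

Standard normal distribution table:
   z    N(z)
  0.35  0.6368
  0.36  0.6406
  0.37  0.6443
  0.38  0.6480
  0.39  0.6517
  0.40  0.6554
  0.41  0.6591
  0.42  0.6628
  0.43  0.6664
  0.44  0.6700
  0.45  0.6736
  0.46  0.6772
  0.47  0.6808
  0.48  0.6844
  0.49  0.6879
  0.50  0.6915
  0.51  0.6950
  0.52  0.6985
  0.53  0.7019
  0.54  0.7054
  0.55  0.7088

0.6736

σ√T = 0.53 × 0.8660 = 0.4590
ln(S/K) + (r + σ²/2)T = ln(305/280) + (0.021 + 0.53²/2)·0.75 = 0.0855 + 0.1211 = 0.2066
d₁ = 0.2066 / 0.4590 = 0.4501 → 0.45
N(d₁) = N(0.45) = 0.6736
Δ_call = N(d₁) = 0.6736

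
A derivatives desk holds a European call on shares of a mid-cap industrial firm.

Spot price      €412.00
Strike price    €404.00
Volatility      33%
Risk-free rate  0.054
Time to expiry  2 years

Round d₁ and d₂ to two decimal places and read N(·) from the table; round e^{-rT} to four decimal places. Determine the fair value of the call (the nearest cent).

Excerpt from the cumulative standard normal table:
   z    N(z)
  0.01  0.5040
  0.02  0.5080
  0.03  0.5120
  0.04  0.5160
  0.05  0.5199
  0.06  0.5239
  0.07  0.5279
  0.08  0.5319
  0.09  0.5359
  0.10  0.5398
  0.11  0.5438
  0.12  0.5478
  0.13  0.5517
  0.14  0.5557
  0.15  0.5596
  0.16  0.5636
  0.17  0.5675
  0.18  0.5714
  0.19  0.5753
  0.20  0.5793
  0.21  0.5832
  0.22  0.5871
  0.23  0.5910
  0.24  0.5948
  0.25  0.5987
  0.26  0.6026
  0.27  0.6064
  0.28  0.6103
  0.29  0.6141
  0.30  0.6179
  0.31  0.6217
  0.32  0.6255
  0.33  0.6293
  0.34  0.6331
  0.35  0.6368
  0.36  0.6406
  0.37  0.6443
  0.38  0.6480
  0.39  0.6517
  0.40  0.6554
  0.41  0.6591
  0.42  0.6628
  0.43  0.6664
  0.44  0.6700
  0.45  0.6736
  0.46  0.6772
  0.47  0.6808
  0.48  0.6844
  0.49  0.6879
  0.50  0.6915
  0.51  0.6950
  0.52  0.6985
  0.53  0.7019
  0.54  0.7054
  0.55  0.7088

σ√T = 0.33 × 1.4142 = 0.4667
d₁ = [ln(412/404) + (0.054 + 0.33²/2)·2] / 0.4667 = [0.0196 + 0.2169] / 0.4667 = 0.5068 → 0.51
d₂ = d₁ − σ√T = 0.5068 − 0.4667 = 0.0401 → 0.04
exp(−rT) = exp(−0.054·2) = 0.8976
C = 412·N(0.51) − 404·0.8976·N(0.04) = 412·0.6950 − 404·0.8976·0.5160 = 286.3400 − 187.1173 = 99.2227

€99.22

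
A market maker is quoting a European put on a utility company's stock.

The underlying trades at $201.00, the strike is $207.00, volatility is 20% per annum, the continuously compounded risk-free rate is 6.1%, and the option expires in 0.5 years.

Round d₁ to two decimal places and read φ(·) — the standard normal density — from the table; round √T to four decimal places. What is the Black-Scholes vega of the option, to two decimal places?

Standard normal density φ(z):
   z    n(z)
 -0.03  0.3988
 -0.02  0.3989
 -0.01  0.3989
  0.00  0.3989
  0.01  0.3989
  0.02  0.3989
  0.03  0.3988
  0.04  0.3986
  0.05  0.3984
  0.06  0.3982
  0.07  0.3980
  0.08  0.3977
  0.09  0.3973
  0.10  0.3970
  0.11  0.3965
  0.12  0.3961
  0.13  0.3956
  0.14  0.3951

56.52

σ√T = 0.2 × 0.7071 = 0.1414
d₁ = [ln(201/207) + (0.061 + ½·0.2²)·0.5] / (σ√T) = (-0.0294 + 0.0405) / 0.1414 = 0.0784 → 0.08
√T = √0.5 = 0.7071
φ(d₁) = φ(0.08) = 0.3977
vega = S·φ(d₁)·√T = 201·0.3977·0.7071 = 56.5239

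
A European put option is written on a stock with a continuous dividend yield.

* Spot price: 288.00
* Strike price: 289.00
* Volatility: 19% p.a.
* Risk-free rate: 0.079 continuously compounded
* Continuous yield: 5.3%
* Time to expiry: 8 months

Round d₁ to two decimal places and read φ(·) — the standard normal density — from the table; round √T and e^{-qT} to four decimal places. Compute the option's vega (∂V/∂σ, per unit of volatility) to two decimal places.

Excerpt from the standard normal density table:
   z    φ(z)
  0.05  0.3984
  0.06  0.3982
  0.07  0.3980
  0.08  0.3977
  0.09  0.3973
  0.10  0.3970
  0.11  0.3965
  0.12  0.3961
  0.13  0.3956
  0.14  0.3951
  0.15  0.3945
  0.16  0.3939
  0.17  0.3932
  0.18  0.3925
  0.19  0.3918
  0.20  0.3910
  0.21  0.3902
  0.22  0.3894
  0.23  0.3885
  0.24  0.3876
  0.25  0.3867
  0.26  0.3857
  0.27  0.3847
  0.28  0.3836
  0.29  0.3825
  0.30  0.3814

89.25

σ√T = 0.19 × 0.8165 = 0.1551
d₁ = [ln(288/289) + (0.079 − 0.053 + ½·0.19²)·0.6667] / (σ√T) = (-0.0035 + 0.0294) / 0.1551 = 0.1670 → 0.17
√T = √0.6667 = 0.8165
φ(d₁) = φ(0.17) = 0.3932
exp(−qT) = exp(−0.053·0.6667) = 0.9653
vega = S·exp(−qT)·φ(d₁)·√T = 288·0.9653·0.3932·0.8165 = 89.2533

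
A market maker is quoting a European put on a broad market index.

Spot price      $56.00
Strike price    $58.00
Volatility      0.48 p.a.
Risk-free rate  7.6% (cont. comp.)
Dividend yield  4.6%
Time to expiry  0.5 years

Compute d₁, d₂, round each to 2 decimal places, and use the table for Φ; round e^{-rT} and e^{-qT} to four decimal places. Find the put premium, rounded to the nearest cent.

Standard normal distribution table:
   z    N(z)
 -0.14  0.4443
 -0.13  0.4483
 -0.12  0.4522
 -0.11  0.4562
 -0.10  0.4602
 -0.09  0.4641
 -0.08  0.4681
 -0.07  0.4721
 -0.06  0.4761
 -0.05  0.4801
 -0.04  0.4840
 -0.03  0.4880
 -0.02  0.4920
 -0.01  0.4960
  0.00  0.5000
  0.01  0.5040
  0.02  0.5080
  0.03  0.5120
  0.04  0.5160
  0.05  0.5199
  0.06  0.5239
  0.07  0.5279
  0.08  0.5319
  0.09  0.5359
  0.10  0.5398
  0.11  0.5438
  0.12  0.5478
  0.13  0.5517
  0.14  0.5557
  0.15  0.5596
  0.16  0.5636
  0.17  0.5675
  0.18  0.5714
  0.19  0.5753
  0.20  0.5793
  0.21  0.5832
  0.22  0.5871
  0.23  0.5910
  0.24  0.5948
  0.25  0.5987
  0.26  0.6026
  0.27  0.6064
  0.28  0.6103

$8.03

T = 0.5;  σ√T = 0.3394
d₁ = [ln(56/58) + (0.076 − 0.046 + 0.48²/2)·0.5] / 0.3394 = [-0.0351 + 0.0726] / 0.3394 = 0.1105 → 0.11
d₂ = d₁ − σ√T = 0.1105 − 0.3394 = -0.2289 → -0.23
e^(−qT) = e^(−0.046·0.5) = 0.9773;  e^(−rT) = e^(−0.076·0.5) = 0.9627
N(−d₂) = N(0.23) = 0.5910;  N(−d₁) = N(-0.11) = 0.4562
P = 58·0.9627·0.5910 − 56·0.9773·0.4562 = 32.9994 − 24.9673 = 8.0322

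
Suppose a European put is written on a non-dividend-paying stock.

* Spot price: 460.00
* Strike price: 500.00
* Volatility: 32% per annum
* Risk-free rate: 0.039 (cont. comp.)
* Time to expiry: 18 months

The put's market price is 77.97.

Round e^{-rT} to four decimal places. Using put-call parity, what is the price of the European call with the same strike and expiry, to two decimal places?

66.37

e^(−rT) = e^(−0.039·1.5) = 0.9432
Put-call parity: C − P = S − K·e^(−rT) = 460 − 500·0.9432 = 460 − 471.6000 = -11.6000
C = P + (C − P) = 77.97 + (-11.6000) = 66.3700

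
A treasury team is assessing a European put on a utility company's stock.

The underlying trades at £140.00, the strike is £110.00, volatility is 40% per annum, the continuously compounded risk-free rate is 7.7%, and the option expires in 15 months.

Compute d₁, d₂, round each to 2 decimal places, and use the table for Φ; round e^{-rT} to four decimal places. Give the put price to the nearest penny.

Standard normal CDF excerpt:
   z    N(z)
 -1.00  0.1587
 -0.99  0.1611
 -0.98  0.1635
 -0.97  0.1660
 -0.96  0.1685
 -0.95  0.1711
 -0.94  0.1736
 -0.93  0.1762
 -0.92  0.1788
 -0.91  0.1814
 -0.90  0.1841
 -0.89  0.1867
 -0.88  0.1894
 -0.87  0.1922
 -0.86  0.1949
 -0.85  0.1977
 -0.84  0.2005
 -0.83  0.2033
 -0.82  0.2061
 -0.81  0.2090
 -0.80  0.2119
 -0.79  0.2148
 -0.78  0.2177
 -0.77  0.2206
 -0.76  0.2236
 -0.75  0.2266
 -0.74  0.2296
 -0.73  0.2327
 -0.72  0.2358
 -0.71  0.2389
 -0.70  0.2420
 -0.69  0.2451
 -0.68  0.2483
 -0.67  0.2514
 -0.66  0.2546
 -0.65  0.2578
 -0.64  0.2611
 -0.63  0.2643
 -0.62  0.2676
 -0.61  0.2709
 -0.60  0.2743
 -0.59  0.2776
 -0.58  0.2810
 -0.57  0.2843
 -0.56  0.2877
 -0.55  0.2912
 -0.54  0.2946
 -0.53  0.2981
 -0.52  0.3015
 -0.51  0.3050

£6.89

T = 1.25;  σ√T = 0.4472
d₁ = [ln(140/110) + (0.077 + ½·0.4²)·1.25] / (σ√T) = (0.2412 + 0.1963) / 0.4472 = 0.9781 ⇒ 0.98
d₂ = 0.9781 − 0.4472 = 0.5309 ⇒ 0.53
exp(−rT) = exp(−0.077·1.25) = 0.9082
P = 110·0.9082·N(-0.53) − 140·N(-0.98) = 110·0.9082·0.2981 − 140·0.1635 = 29.7808 − 22.8900 = 6.8908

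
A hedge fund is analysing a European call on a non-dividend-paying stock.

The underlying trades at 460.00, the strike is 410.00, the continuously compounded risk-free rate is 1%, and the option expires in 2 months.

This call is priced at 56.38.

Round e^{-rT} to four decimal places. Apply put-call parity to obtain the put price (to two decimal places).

e^(−rT) = e^(−0.01·0.1667) = 0.9983
Put-call parity: C − P = S − K·e^(−rT) = 460 − 410·0.9983 = 460 − 409.3030 = 50.6970
P = C − (C − P) = 56.38 − (50.6970) = 5.6830

5.68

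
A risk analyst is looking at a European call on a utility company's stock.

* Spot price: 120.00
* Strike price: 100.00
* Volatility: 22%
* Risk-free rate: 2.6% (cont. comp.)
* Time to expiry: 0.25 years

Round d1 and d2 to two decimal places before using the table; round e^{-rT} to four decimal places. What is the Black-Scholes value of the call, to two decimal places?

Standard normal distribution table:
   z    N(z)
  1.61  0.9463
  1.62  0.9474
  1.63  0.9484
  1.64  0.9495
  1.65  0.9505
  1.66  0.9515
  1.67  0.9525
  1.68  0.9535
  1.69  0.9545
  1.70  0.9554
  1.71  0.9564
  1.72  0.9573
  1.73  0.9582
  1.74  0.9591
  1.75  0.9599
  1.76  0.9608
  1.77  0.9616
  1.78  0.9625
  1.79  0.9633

20.86

σ√T = 0.22·√0.25 = 0.1100
d₁ = [ln(120/100) + (0.026 + 0.22²/2)·0.25] / 0.1100 = [0.1823 + 0.0125] / 0.1100 = 1.7716 → 1.77
d₂ = d₁ − σ√T = 1.7716 − 0.1100 = 1.6616 → 1.66
exp(−rT) = exp(−0.026·0.25) = 0.9935
C = 120·N(1.77) − 100·0.9935·N(1.66) = 120·0.9616 − 100·0.9935·0.9515 = 115.3920 − 94.5315 = 20.8605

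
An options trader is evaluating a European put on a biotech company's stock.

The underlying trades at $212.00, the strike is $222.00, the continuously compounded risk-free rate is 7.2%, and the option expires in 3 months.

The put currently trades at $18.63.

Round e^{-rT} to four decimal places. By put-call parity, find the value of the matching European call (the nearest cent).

$12.58

e^(−rT) = e^(−0.072·0.25) = 0.9822
Put-call parity: C − P = S − K·e^(−rT) = 212 − 222·0.9822 = 212 − 218.0484 = -6.0484
C = P + (C − P) = 18.63 + (-6.0484) = 12.5816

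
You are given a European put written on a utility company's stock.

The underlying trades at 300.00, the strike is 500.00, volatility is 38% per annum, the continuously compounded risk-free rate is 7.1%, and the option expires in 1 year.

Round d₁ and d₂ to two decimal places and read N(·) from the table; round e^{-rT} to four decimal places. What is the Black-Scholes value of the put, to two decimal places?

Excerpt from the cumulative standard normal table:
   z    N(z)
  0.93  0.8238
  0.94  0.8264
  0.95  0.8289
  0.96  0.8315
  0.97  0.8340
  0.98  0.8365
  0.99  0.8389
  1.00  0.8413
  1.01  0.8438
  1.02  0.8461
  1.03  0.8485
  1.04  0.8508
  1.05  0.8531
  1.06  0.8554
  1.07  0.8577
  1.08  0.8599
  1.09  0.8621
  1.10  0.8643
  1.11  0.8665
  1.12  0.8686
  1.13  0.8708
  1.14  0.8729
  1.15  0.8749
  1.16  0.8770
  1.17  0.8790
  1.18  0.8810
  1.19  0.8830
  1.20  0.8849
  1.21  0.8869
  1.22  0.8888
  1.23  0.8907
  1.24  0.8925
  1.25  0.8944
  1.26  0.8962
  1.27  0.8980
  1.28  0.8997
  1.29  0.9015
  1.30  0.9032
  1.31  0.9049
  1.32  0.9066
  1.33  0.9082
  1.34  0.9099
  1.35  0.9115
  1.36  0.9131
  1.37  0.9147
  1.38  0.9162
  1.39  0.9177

174.33

σ√T = 0.38·√1 = 0.3800
d₁ = [ln(300/500) + (0.071 + 0.38²/2)·1] / 0.3800 = [-0.5108 + 0.1432] / 0.3800 = -0.9674 ⇒ -0.97
d₂ = d₁ − σ√T = -0.9674 − 0.3800 = -1.3474 ⇒ -1.35
exp(−rT) = exp(−0.071·1) = 0.9315
N(−d₂) = N(1.35) = 0.9115;  N(−d₁) = N(0.97) = 0.8340
P = 500·0.9315·0.9115 − 300·0.8340 = 424.5311 − 250.2000 = 174.3311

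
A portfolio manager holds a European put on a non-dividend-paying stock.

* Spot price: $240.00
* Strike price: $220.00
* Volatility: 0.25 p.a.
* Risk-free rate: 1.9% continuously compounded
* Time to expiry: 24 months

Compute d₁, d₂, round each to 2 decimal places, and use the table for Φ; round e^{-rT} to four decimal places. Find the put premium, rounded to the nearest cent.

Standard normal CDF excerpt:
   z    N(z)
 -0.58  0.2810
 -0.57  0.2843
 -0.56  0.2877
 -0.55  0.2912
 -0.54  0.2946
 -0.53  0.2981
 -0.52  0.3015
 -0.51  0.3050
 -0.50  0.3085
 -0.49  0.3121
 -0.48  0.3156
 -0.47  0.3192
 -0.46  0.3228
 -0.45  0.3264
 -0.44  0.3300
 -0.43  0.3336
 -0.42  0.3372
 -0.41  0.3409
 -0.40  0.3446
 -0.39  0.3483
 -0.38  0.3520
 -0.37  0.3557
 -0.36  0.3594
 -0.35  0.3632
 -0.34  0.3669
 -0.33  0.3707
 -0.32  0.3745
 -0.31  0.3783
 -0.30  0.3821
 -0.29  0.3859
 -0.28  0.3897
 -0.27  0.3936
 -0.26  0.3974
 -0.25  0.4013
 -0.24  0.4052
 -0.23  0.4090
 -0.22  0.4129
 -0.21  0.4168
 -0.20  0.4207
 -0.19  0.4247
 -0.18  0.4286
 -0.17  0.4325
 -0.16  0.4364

$19.23

T = 2;  σ√T = 0.3536
d₁ = [ln(240/220) + (0.019 + 0.25²/2)·2] / 0.3536 = [0.0870 + 0.1005] / 0.3536 = 0.5304 ⇒ 0.53
d₂ = d₁ − σ√T = 0.5304 − 0.3536 = 0.1768 ⇒ 0.18
e^(−rT) = e^(−0.019·2) = 0.9627
P = 220·0.9627·N(-0.18) − 240·N(-0.53) = 220·0.9627·0.4286 − 240·0.2981 = 90.7749 − 71.5440 = 19.2309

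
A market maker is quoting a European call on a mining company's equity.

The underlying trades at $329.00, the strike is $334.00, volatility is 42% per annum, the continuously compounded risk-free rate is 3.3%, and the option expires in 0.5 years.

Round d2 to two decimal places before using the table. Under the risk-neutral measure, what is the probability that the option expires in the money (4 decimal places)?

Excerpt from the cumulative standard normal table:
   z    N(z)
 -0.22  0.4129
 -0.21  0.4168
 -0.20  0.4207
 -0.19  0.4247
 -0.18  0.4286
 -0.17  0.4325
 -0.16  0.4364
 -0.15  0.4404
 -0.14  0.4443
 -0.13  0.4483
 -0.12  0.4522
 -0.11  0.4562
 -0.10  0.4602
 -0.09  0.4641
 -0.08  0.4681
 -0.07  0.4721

0.4443

σ√T = 0.42·√0.5 = 0.2970
ln(S/K) + (r + σ²/2)T = ln(329/334) + (0.033 + 0.42²/2)·0.5 = -0.0151 + 0.0606 = 0.0455
d₁ = 0.0455 / 0.2970 = 0.1533 ⇒ 0.15
d₂ = d₁ − σ√T = 0.1533 − 0.2970 = -0.1437 ⇒ -0.14
Risk-neutral Pr[S_T > K] = N(d₂) = N(-0.14) = 0.4443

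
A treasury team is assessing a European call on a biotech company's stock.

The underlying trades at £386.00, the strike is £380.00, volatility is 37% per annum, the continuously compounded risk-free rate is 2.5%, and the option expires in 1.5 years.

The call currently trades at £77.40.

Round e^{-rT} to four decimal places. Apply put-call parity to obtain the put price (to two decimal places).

£57.42

exp(−rT) = exp(−0.025·1.5) = 0.9632
Put-call parity: C − P = S − K·e^(−rT) = 386 − 380·0.9632 = 386 − 366.0160 = 19.9840
P = C − (C − P) = 77.40 − (19.9840) = 57.4160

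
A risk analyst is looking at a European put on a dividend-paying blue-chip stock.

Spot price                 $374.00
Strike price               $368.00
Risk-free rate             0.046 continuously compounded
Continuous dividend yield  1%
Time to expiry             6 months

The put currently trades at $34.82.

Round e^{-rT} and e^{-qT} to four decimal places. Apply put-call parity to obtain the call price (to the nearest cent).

e^(−qT) = e^(−0.01·0.5) = 0.9950;  e^(−rT) = e^(−0.046·0.5) = 0.9773
Put-call parity: C − P = S·e^(−qT) − K·e^(−rT) = 374·0.9950 − 368·0.9773 = 372.1300 − 359.6464 = 12.4836
C = P + (C − P) = 34.82 + (12.4836) = 47.3036

$47.30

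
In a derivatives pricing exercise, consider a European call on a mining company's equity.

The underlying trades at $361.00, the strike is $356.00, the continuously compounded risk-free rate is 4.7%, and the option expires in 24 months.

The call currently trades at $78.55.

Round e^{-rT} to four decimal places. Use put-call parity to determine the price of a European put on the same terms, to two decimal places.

$41.62

e^(−rT) = e^(−0.047·2) = 0.9103
Put-call parity: C − P = S − K·e^(−rT) = 361 − 356·0.9103 = 361 − 324.0668 = 36.9332
P = C − (C − P) = 78.55 − (36.9332) = 41.6168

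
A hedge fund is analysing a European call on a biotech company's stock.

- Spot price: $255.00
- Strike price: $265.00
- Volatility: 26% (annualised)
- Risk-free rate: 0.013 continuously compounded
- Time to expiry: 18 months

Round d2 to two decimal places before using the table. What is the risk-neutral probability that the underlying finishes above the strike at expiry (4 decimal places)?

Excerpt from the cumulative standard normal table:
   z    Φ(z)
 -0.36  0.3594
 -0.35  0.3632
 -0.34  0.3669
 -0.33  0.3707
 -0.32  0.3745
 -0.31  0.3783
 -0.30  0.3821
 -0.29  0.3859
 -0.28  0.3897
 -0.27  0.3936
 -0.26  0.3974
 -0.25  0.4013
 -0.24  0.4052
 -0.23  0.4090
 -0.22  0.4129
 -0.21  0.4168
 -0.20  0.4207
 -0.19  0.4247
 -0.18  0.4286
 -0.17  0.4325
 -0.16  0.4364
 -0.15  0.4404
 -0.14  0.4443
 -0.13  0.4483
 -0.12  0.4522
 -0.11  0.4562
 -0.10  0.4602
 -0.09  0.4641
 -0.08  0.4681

σ√T = 0.26 × 1.2247 = 0.3184
d₁ = [ln(255/265) + (0.013 + 0.26²/2)·1.5] / 0.3184 = [-0.0385 + 0.0702] / 0.3184 = 0.0997 ⇒ 0.10
d₂ = d₁ − σ√T = 0.0997 − 0.3184 = -0.2188 ⇒ -0.22
Pr(exercise) under Q = N(d₂) = 0.4129

0.4129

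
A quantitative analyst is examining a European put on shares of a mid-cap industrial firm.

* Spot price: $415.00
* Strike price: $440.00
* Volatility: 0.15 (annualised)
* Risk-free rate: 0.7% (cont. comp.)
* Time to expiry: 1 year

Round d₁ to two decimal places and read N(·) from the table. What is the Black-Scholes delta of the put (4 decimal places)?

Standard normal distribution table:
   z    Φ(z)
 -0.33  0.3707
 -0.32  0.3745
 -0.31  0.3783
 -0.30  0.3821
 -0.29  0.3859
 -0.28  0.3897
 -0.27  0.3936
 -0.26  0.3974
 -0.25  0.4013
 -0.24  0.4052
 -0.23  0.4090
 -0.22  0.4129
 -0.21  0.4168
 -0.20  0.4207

T = 1;  σ√T = 0.1500
ln(S/K) + (r + σ²/2)T = ln(415/440) + (0.007 + 0.15²/2)·1 = -0.0585 + 0.0182 = -0.0402
d₁ = -0.0402 / 0.1500 = -0.2683 → -0.27
N(d₁) = N(-0.27) = 0.3936
Δ_put = N(d₁) − 1 = 0.3936 − 1 = -0.6064

-0.6064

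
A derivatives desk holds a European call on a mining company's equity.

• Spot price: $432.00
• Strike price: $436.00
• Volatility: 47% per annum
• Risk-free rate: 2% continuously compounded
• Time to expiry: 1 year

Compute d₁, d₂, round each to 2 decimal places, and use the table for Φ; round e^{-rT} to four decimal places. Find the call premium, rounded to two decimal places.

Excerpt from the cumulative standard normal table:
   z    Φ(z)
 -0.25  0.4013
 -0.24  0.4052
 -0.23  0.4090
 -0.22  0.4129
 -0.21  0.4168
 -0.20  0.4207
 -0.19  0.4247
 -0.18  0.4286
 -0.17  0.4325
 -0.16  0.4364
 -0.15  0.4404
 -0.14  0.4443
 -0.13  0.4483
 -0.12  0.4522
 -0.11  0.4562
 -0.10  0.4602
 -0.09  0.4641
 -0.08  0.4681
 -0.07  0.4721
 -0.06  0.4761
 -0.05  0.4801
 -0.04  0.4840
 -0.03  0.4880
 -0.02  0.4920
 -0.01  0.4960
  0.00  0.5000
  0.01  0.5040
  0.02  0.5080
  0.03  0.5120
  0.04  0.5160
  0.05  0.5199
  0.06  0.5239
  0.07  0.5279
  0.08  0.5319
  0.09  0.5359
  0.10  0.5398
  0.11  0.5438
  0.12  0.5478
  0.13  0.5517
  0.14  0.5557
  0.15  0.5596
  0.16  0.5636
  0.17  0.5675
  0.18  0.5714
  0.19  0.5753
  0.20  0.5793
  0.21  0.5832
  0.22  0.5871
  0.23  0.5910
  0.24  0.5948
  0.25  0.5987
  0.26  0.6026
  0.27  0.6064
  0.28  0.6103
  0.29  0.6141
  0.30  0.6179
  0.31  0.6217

$82.20

σ√T = 0.47·√1 = 0.4700
d₁ = [ln(432/436) + (0.02 + 0.47²/2)·1] / 0.4700 = [-0.0092 + 0.1304] / 0.4700 = 0.2579 ⇒ 0.26
d₂ = d₁ − σ√T = 0.2579 − 0.4700 = -0.2121 ⇒ -0.21
e^(−rT) = e^(−0.02·1) = 0.9802
C = 432·N(0.26) − 436·0.9802·N(-0.21) = 432·0.6026 − 436·0.9802·0.4168 = 260.3232 − 178.1266 = 82.1966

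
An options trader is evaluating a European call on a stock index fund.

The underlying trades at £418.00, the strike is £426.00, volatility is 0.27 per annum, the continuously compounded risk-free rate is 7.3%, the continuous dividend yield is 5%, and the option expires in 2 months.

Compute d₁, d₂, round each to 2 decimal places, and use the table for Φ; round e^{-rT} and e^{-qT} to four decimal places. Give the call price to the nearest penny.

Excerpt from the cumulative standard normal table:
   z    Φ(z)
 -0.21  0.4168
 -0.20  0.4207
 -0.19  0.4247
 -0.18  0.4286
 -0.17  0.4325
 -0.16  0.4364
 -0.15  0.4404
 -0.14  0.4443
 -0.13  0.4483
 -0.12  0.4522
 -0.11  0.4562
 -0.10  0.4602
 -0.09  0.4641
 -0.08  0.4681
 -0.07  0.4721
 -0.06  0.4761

£15.31

T = 0.1667;  σ√T = 0.1102
d₁ = [ln(418/426) + (0.073 − 0.05 + 0.27²/2)·0.1667] / 0.1102 = [-0.0190 + 0.0099] / 0.1102 = -0.0821 → -0.08
d₂ = d₁ − σ√T = -0.0821 − 0.1102 = -0.1923 → -0.19
e^(−qT) = e^(−0.05·0.1667) = 0.9917;  e^(−rT) = e^(−0.073·0.1667) = 0.9879
C = 418·0.9917·N(-0.08) − 426·0.9879·N(-0.19) = 418·0.9917·0.4681 − 426·0.9879·0.4247 = 194.0418 − 178.7330 = 15.3087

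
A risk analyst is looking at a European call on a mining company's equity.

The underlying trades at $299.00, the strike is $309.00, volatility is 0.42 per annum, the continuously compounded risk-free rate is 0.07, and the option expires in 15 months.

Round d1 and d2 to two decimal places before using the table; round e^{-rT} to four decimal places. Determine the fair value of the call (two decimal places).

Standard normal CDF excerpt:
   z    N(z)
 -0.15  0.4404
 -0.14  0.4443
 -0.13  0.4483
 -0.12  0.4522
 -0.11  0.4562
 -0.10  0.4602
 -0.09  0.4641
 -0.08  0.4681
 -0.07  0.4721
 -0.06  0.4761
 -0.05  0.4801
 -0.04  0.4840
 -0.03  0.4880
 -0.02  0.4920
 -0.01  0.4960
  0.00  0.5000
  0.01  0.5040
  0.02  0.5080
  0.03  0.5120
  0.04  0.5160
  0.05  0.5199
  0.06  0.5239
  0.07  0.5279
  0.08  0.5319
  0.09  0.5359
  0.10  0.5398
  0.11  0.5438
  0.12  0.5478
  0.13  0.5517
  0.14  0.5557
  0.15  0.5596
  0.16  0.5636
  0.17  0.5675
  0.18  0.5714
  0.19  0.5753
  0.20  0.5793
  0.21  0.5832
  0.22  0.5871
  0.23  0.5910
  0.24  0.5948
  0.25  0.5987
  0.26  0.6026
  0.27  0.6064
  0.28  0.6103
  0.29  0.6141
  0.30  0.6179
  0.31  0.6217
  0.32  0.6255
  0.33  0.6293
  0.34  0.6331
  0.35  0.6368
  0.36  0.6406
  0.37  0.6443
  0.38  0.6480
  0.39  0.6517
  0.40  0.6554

$62.38

T = 1.25;  σ√T = 0.4696
d₁ = [ln(299/309) + (0.07 + ½·0.42²)·1.25] / (σ√T) = (-0.0329 + 0.1978) / 0.4696 = 0.3511 which rounds to 0.35
d₂ = 0.3511 − 0.4696 = -0.1185 which rounds to -0.12
e^(−rT) = e^(−0.07·1.25) = 0.9162
N(d₁) = N(0.35) = 0.6368;  N(d₂) = N(-0.12) = 0.4522
C = 299·0.6368 − 309·0.9162·0.4522 = 190.4032 − 128.0204 = 62.3828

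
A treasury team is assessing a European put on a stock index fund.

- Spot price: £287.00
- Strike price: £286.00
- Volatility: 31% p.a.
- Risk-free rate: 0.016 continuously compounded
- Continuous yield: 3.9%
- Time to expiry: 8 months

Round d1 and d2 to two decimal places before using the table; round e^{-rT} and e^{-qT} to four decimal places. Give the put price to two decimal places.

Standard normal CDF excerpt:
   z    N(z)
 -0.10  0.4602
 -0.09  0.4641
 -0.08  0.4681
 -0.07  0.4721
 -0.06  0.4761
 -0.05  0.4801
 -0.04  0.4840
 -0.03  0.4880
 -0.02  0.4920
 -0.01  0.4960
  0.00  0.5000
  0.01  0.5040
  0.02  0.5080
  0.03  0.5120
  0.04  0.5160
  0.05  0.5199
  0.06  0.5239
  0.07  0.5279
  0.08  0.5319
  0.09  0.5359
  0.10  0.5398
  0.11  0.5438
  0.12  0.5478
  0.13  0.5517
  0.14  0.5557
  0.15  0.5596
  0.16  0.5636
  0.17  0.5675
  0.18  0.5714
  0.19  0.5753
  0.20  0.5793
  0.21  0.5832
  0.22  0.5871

£29.69

T = 0.6667;  σ√T = 0.2531
d₁ = [ln(287/286) + (0.016 − 0.039 + 0.31²/2)·0.6667] / 0.2531 = [0.0035 + 0.0167] / 0.2531 = 0.0798 which rounds to 0.08
d₂ = d₁ − σ√T = 0.0798 − 0.2531 = -0.1733 which rounds to -0.17
e^(−qT) = e^(−0.039·0.6667) = 0.9743;  e^(−rT) = e^(−0.016·0.6667) = 0.9894
N(−d₂) = N(0.17) = 0.5675;  N(−d₁) = N(-0.08) = 0.4681
P = 286·0.9894·0.5675 − 287·0.9743·0.4681 = 160.5846 − 130.8920 = 29.6925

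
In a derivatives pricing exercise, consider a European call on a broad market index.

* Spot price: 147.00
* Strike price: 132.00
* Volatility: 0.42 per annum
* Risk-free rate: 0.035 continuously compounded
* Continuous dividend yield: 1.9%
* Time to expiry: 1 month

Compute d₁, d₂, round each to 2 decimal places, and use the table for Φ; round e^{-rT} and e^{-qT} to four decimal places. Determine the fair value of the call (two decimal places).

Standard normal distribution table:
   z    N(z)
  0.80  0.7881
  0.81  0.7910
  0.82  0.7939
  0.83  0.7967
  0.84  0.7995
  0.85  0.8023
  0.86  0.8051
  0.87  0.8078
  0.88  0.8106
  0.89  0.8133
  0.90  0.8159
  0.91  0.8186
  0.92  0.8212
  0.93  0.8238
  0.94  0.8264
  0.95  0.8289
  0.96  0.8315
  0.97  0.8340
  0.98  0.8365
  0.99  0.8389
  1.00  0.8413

σ√T = 0.42·√0.08333 = 0.1212
d₁ = [ln(147/132) + (0.035 − 0.019 + 0.42²/2)·0.08333] / 0.1212 = [0.1076 + 0.0087] / 0.1212 = 0.9593 ⇒ 0.96
d₂ = d₁ − σ√T = 0.9593 − 0.1212 = 0.8381 ⇒ 0.84
e^(−qT) = e^(−0.019·0.08333) = 0.9984;  e^(−rT) = e^(−0.035·0.08333) = 0.9971
C = 147·0.9984·N(0.96) − 132·0.9971·N(0.84) = 147·0.9984·0.8315 − 132·0.9971·0.7995 = 122.0349 − 105.2280 = 16.8070

16.81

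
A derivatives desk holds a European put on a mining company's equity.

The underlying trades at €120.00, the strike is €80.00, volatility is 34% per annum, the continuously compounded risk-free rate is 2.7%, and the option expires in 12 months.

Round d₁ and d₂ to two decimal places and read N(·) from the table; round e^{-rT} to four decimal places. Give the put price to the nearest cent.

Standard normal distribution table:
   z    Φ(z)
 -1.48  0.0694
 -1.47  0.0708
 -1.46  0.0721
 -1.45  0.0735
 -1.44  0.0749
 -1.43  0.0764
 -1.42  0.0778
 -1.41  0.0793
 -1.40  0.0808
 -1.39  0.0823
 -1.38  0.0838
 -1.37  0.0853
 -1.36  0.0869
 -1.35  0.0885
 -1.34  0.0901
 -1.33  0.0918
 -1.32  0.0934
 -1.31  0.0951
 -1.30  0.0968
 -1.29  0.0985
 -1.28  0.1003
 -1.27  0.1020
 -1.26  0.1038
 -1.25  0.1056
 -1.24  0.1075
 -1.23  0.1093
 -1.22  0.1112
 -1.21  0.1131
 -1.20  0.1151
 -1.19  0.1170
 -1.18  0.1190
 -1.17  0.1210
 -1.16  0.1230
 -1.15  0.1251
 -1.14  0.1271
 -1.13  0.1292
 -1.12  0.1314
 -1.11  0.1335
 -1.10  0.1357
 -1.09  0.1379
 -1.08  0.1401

σ√T = 0.34·√1 = 0.3400
d₁ = [ln(120/80) + (0.027 + ½·0.34²)·1] / (σ√T) = (0.4055 + 0.0848) / 0.3400 = 1.4420 → 1.44
d₂ = 1.4420 − 0.3400 = 1.1020 → 1.10
exp(−rT) = exp(−0.027·1) = 0.9734
N(−d₂) = N(-1.10) = 0.1357;  N(−d₁) = N(-1.44) = 0.0749
P = 80·0.9734·0.1357 − 120·0.0749 = 10.5672 − 8.9880 = 1.5792

€1.58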